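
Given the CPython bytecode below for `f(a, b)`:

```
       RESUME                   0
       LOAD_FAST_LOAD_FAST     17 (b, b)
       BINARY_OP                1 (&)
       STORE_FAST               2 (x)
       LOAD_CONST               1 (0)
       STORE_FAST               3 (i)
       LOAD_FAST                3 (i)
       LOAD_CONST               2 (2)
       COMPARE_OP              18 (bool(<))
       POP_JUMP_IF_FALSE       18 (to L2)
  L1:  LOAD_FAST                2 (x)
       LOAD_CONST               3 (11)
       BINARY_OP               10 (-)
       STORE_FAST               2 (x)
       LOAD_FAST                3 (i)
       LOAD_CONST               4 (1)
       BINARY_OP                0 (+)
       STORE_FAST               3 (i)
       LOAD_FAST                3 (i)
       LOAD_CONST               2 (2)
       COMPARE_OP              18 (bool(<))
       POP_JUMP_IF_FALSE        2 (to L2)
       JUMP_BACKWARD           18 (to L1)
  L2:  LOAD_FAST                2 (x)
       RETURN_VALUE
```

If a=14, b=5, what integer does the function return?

LOAD_FAST_LOAD_FAST b,b → push 5,5. Stack: [5, 5]
BINARY_OP & → 5 & 5 = 5. Stack: [5]
STORE_FAST x → x=5. Stack: []
LOAD_CONST → push 0. Stack: [0]
STORE_FAST i → i=0. Stack: []
LOAD_FAST i → push 0. Stack: [0]
LOAD_CONST → push 2. Stack: [0, 2]
COMPARE_OP bool(<) → 0 vs 2 = True. Stack: [True]
POP_JUMP_IF_FALSE → pop True; no jump. Stack: []
LOAD_FAST x → push 5. Stack: [5]
LOAD_CONST → push 11. Stack: [5, 11]
BINARY_OP - → 5 - 11 = -6. Stack: [-6]
STORE_FAST x → x=-6. Stack: []
LOAD_FAST i → push 0. Stack: [0]
LOAD_CONST → push 1. Stack: [0, 1]
BINARY_OP + → 0 + 1 = 1. Stack: [1]
STORE_FAST i → i=1. Stack: []
LOAD_FAST i → push 1. Stack: [1]
LOAD_CONST → push 2. Stack: [1, 2]
COMPARE_OP bool(<) → 1 vs 2 = True. Stack: [True]
POP_JUMP_IF_FALSE → pop True; no jump. Stack: []
LOAD_FAST x → push -6. Stack: [-6]
LOAD_CONST → push 11. Stack: [-6, 11]
BINARY_OP - → -6 - 11 = -17. Stack: [-17]
STORE_FAST x → x=-17. Stack: []
LOAD_FAST i → push 1. Stack: [1]
LOAD_CONST → push 1. Stack: [1, 1]
BINARY_OP + → 1 + 1 = 2. Stack: [2]
STORE_FAST i → i=2. Stack: []
LOAD_FAST i → push 2. Stack: [2]
LOAD_CONST → push 2. Stack: [2, 2]
COMPARE_OP bool(<) → 2 vs 2 = False. Stack: [False]
POP_JUMP_IF_FALSE → pop False; jump. Stack: []
LOAD_FAST x → push -17. Stack: [-17]
RETURN_VALUE → return -17.

-17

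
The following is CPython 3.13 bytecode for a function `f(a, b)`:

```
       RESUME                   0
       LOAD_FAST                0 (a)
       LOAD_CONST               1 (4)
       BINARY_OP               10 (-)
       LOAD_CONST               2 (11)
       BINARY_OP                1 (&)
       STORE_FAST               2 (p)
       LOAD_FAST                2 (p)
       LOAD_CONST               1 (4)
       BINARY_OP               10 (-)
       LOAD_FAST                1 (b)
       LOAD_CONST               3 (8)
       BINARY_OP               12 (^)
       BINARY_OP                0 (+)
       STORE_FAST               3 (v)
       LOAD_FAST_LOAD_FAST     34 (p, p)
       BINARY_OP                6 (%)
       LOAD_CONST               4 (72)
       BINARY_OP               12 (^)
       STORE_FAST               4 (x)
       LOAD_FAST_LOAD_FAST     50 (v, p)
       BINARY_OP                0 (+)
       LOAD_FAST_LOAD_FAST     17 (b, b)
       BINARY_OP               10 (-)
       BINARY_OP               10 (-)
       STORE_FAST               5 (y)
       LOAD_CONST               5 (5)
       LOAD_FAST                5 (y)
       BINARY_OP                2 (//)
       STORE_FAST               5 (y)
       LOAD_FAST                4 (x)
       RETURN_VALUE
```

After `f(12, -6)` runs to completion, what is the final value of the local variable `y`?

LOAD_FAST a → push 12. Stack: [12]
LOAD_CONST → push 4. Stack: [12, 4]
BINARY_OP - → 12 - 4 = 8. Stack: [8]
LOAD_CONST → push 11. Stack: [8, 11]
BINARY_OP & → 8 & 11 = 8. Stack: [8]
STORE_FAST p → p=8. Stack: []
LOAD_FAST p → push 8. Stack: [8]
LOAD_CONST → push 4. Stack: [8, 4]
BINARY_OP - → 8 - 4 = 4. Stack: [4]
LOAD_FAST b → push -6. Stack: [4, -6]
LOAD_CONST → push 8. Stack: [4, -6, 8]
BINARY_OP ^ → -6 ^ 8 = -14. Stack: [4, -14]
BINARY_OP + → 4 + -14 = -10. Stack: [-10]
STORE_FAST v → v=-10. Stack: []
LOAD_FAST_LOAD_FAST p,p → push 8,8. Stack: [8, 8]
BINARY_OP % → 8 % 8 = 0. Stack: [0]
LOAD_CONST → push 72. Stack: [0, 72]
BINARY_OP ^ → 0 ^ 72 = 72. Stack: [72]
STORE_FAST x → x=72. Stack: []
LOAD_FAST_LOAD_FAST v,p → push -10,8. Stack: [-10, 8]
BINARY_OP + → -10 + 8 = -2. Stack: [-2]
LOAD_FAST_LOAD_FAST b,b → push -6,-6. Stack: [-2, -6, -6]
BINARY_OP - → -6 - -6 = 0. Stack: [-2, 0]
BINARY_OP - → -2 - 0 = -2. Stack: [-2]
STORE_FAST y → y=-2. Stack: []
LOAD_CONST → push 5. Stack: [5]
LOAD_FAST y → push -2. Stack: [5, -2]
BINARY_OP // → 5 // -2 = -3. Stack: [-3]
STORE_FAST y → y=-3. Stack: []
LOAD_FAST x → push 72. Stack: [72]
RETURN_VALUE → return 72.

-3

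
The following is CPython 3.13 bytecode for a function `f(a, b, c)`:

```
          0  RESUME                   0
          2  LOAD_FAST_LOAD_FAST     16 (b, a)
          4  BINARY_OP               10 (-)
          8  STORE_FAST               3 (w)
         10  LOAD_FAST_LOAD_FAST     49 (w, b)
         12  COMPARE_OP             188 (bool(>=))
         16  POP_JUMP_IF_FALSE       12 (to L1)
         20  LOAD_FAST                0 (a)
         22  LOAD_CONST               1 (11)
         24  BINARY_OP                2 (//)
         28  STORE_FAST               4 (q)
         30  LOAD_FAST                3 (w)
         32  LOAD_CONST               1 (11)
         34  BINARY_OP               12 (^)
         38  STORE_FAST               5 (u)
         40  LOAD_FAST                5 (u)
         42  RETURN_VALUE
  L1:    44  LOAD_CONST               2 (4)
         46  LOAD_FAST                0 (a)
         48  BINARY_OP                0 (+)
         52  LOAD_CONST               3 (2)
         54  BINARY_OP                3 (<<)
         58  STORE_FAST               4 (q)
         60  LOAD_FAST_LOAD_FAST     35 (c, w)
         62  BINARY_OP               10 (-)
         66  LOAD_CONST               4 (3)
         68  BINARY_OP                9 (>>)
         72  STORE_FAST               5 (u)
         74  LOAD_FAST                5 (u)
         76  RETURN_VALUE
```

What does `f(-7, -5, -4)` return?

LOAD_FAST_LOAD_FAST b,a → push -5,-7. Stack: [-5, -7]
BINARY_OP - → -5 - -7 = 2. Stack: [2]
STORE_FAST w → w=2. Stack: []
LOAD_FAST_LOAD_FAST w,b → push 2,-5. Stack: [2, -5]
COMPARE_OP bool(>=) → 2 vs -5 = True. Stack: [True]
POP_JUMP_IF_FALSE → pop True; no jump. Stack: []
LOAD_FAST a → push -7. Stack: [-7]
LOAD_CONST → push 11. Stack: [-7, 11]
BINARY_OP // → -7 // 11 = -1. Stack: [-1]
STORE_FAST q → q=-1. Stack: []
LOAD_FAST w → push 2. Stack: [2]
LOAD_CONST → push 11. Stack: [2, 11]
BINARY_OP ^ → 2 ^ 11 = 9. Stack: [9]
STORE_FAST u → u=9. Stack: []
LOAD_FAST u → push 9. Stack: [9]
RETURN_VALUE → return 9.

9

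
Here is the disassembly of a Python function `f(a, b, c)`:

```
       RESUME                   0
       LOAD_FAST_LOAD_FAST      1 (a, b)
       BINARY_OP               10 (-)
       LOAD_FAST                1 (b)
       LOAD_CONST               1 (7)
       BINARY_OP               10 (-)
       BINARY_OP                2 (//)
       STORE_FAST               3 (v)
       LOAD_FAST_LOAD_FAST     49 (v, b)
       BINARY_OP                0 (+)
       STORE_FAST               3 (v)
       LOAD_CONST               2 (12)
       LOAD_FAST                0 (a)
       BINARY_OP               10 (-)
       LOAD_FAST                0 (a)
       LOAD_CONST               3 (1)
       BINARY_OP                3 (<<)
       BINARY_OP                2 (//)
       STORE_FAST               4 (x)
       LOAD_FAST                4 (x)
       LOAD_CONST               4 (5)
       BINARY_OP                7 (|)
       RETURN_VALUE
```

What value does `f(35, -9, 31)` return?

-1

LOAD_FAST_LOAD_FAST a,b → push 35,-9. Stack: [35, -9]
BINARY_OP - → 35 - -9 = 44. Stack: [44]
LOAD_FAST b → push -9. Stack: [44, -9]
LOAD_CONST → push 7. Stack: [44, -9, 7]
BINARY_OP - → -9 - 7 = -16. Stack: [44, -16]
BINARY_OP // → 44 // -16 = -3. Stack: [-3]
STORE_FAST v → v=-3. Stack: []
LOAD_FAST_LOAD_FAST v,b → push -3,-9. Stack: [-3, -9]
BINARY_OP + → -3 + -9 = -12. Stack: [-12]
STORE_FAST v → v=-12. Stack: []
LOAD_CONST → push 12. Stack: [12]
LOAD_FAST a → push 35. Stack: [12, 35]
BINARY_OP - → 12 - 35 = -23. Stack: [-23]
LOAD_FAST a → push 35. Stack: [-23, 35]
LOAD_CONST → push 1. Stack: [-23, 35, 1]
BINARY_OP << → 35 << 1 = 70. Stack: [-23, 70]
BINARY_OP // → -23 // 70 = -1. Stack: [-1]
STORE_FAST x → x=-1. Stack: []
LOAD_FAST x → push -1. Stack: [-1]
LOAD_CONST → push 5. Stack: [-1, 5]
BINARY_OP | → -1 | 5 = -1. Stack: [-1]
RETURN_VALUE → return -1.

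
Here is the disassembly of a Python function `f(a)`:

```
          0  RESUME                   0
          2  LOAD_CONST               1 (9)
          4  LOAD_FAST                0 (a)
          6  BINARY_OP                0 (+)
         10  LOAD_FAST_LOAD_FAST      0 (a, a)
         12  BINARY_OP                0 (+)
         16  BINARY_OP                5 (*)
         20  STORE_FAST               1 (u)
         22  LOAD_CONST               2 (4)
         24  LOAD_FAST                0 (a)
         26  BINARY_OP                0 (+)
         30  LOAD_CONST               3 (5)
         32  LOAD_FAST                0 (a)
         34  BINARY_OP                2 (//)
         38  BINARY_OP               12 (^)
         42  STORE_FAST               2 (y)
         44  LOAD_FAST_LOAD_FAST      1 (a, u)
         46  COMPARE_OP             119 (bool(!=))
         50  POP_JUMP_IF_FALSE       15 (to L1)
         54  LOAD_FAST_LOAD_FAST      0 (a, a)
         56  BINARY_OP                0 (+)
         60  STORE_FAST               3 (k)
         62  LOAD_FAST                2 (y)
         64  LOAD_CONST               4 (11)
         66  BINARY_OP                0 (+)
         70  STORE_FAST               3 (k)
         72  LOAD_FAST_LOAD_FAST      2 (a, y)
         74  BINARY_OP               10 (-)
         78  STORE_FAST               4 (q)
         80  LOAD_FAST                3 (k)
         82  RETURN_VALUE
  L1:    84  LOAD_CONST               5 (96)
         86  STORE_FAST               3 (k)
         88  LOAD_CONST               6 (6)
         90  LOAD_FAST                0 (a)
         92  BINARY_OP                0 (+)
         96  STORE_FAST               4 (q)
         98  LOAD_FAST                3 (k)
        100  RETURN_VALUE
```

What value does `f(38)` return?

53

LOAD_CONST → push 9. Stack: [9]
LOAD_FAST a → push 38. Stack: [9, 38]
BINARY_OP + → 9 + 38 = 47. Stack: [47]
LOAD_FAST_LOAD_FAST a,a → push 38,38. Stack: [47, 38, 38]
BINARY_OP + → 38 + 38 = 76. Stack: [47, 76]
BINARY_OP * → 47 * 76 = 3572. Stack: [3572]
STORE_FAST u → u=3572. Stack: []
LOAD_CONST → push 4. Stack: [4]
LOAD_FAST a → push 38. Stack: [4, 38]
BINARY_OP + → 4 + 38 = 42. Stack: [42]
LOAD_CONST → push 5. Stack: [42, 5]
LOAD_FAST a → push 38. Stack: [42, 5, 38]
BINARY_OP // → 5 // 38 = 0. Stack: [42, 0]
BINARY_OP ^ → 42 ^ 0 = 42. Stack: [42]
STORE_FAST y → y=42. Stack: []
LOAD_FAST_LOAD_FAST a,u → push 38,3572. Stack: [38, 3572]
COMPARE_OP bool(!=) → 38 vs 3572 = True. Stack: [True]
POP_JUMP_IF_FALSE → pop True; no jump. Stack: []
LOAD_FAST_LOAD_FAST a,a → push 38,38. Stack: [38, 38]
BINARY_OP + → 38 + 38 = 76. Stack: [76]
STORE_FAST k → k=76. Stack: []
LOAD_FAST y → push 42. Stack: [42]
LOAD_CONST → push 11. Stack: [42, 11]
BINARY_OP + → 42 + 11 = 53. Stack: [53]
STORE_FAST k → k=53. Stack: []
LOAD_FAST_LOAD_FAST a,y → push 38,42. Stack: [38, 42]
BINARY_OP - → 38 - 42 = -4. Stack: [-4]
STORE_FAST q → q=-4. Stack: []
LOAD_FAST k → push 53. Stack: [53]
RETURN_VALUE → return 53.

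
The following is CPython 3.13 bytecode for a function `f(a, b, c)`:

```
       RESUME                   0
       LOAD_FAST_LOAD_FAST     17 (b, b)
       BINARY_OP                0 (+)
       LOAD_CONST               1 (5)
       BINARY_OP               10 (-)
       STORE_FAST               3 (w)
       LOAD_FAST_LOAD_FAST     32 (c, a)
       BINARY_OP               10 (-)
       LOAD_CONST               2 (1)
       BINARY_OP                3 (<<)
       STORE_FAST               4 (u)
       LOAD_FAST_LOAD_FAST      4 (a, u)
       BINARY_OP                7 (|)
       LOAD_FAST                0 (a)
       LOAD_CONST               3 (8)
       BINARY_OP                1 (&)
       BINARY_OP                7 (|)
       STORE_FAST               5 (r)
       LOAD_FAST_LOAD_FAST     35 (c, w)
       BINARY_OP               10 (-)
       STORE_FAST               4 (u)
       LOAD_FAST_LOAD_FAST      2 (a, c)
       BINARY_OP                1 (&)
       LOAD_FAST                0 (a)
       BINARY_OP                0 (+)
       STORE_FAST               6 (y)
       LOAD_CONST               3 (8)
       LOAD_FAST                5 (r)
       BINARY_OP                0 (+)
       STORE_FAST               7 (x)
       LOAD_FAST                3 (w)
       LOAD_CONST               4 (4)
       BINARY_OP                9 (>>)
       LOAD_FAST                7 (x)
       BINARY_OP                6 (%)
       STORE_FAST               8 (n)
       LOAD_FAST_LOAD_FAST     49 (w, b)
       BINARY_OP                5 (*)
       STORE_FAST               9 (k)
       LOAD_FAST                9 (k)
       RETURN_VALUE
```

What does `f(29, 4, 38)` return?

12

LOAD_FAST_LOAD_FAST b,b → push 4,4. Stack: [4, 4]
BINARY_OP + → 4 + 4 = 8. Stack: [8]
LOAD_CONST → push 5. Stack: [8, 5]
BINARY_OP - → 8 - 5 = 3. Stack: [3]
STORE_FAST w → w=3. Stack: []
LOAD_FAST_LOAD_FAST c,a → push 38,29. Stack: [38, 29]
BINARY_OP - → 38 - 29 = 9. Stack: [9]
LOAD_CONST → push 1. Stack: [9, 1]
BINARY_OP << → 9 << 1 = 18. Stack: [18]
STORE_FAST u → u=18. Stack: []
LOAD_FAST_LOAD_FAST a,u → push 29,18. Stack: [29, 18]
BINARY_OP | → 29 | 18 = 31. Stack: [31]
LOAD_FAST a → push 29. Stack: [31, 29]
LOAD_CONST → push 8. Stack: [31, 29, 8]
BINARY_OP & → 29 & 8 = 8. Stack: [31, 8]
BINARY_OP | → 31 | 8 = 31. Stack: [31]
STORE_FAST r → r=31. Stack: []
LOAD_FAST_LOAD_FAST c,w → push 38,3. Stack: [38, 3]
BINARY_OP - → 38 - 3 = 35. Stack: [35]
STORE_FAST u → u=35. Stack: []
LOAD_FAST_LOAD_FAST a,c → push 29,38. Stack: [29, 38]
BINARY_OP & → 29 & 38 = 4. Stack: [4]
LOAD_FAST a → push 29. Stack: [4, 29]
BINARY_OP + → 4 + 29 = 33. Stack: [33]
STORE_FAST y → y=33. Stack: []
LOAD_CONST → push 8. Stack: [8]
LOAD_FAST r → push 31. Stack: [8, 31]
BINARY_OP + → 8 + 31 = 39. Stack: [39]
STORE_FAST x → x=39. Stack: []
LOAD_FAST w → push 3. Stack: [3]
LOAD_CONST → push 4. Stack: [3, 4]
BINARY_OP >> → 3 >> 4 = 0. Stack: [0]
LOAD_FAST x → push 39. Stack: [0, 39]
BINARY_OP % → 0 % 39 = 0. Stack: [0]
STORE_FAST n → n=0. Stack: []
LOAD_FAST_LOAD_FAST w,b → push 3,4. Stack: [3, 4]
BINARY_OP * → 3 * 4 = 12. Stack: [12]
STORE_FAST k → k=12. Stack: []
LOAD_FAST k → push 12. Stack: [12]
RETURN_VALUE → return 12.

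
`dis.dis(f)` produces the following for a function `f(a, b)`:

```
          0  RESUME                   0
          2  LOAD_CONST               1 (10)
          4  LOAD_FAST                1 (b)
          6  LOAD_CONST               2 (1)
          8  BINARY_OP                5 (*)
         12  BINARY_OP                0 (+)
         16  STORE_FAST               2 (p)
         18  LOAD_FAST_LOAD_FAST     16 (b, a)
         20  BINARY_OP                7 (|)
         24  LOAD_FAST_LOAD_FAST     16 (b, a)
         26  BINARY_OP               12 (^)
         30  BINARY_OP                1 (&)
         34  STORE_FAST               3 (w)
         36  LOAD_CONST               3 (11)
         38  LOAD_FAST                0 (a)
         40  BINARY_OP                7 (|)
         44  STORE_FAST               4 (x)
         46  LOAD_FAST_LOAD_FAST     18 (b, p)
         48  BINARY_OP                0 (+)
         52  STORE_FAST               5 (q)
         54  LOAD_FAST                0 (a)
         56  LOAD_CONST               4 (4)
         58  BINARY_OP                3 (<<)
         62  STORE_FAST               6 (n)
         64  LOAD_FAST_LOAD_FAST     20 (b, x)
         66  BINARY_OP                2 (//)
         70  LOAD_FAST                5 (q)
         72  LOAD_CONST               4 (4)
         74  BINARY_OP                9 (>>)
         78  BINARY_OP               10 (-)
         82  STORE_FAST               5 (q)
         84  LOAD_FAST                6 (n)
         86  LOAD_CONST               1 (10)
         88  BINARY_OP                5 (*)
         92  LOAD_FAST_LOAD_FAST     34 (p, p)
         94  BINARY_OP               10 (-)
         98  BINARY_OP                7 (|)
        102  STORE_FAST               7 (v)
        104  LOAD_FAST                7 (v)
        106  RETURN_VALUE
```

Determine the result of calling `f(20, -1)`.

3200

LOAD_CONST → push 10. Stack: [10]
LOAD_FAST b → push -1. Stack: [10, -1]
LOAD_CONST → push 1. Stack: [10, -1, 1]
BINARY_OP * → -1 * 1 = -1. Stack: [10, -1]
BINARY_OP + → 10 + -1 = 9. Stack: [9]
STORE_FAST p → p=9. Stack: []
LOAD_FAST_LOAD_FAST b,a → push -1,20. Stack: [-1, 20]
BINARY_OP | → -1 | 20 = -1. Stack: [-1]
LOAD_FAST_LOAD_FAST b,a → push -1,20. Stack: [-1, -1, 20]
BINARY_OP ^ → -1 ^ 20 = -21. Stack: [-1, -21]
BINARY_OP & → -1 & -21 = -21. Stack: [-21]
STORE_FAST w → w=-21. Stack: []
LOAD_CONST → push 11. Stack: [11]
LOAD_FAST a → push 20. Stack: [11, 20]
BINARY_OP | → 11 | 20 = 31. Stack: [31]
STORE_FAST x → x=31. Stack: []
LOAD_FAST_LOAD_FAST b,p → push -1,9. Stack: [-1, 9]
BINARY_OP + → -1 + 9 = 8. Stack: [8]
STORE_FAST q → q=8. Stack: []
LOAD_FAST a → push 20. Stack: [20]
LOAD_CONST → push 4. Stack: [20, 4]
BINARY_OP << → 20 << 4 = 320. Stack: [320]
STORE_FAST n → n=320. Stack: []
LOAD_FAST_LOAD_FAST b,x → push -1,31. Stack: [-1, 31]
BINARY_OP // → -1 // 31 = -1. Stack: [-1]
LOAD_FAST q → push 8. Stack: [-1, 8]
LOAD_CONST → push 4. Stack: [-1, 8, 4]
BINARY_OP >> → 8 >> 4 = 0. Stack: [-1, 0]
BINARY_OP - → -1 - 0 = -1. Stack: [-1]
STORE_FAST q → q=-1. Stack: []
LOAD_FAST n → push 320. Stack: [320]
LOAD_CONST → push 10. Stack: [320, 10]
BINARY_OP * → 320 * 10 = 3200. Stack: [3200]
LOAD_FAST_LOAD_FAST p,p → push 9,9. Stack: [3200, 9, 9]
BINARY_OP - → 9 - 9 = 0. Stack: [3200, 0]
BINARY_OP | → 3200 | 0 = 3200. Stack: [3200]
STORE_FAST v → v=3200. Stack: []
LOAD_FAST v → push 3200. Stack: [3200]
RETURN_VALUE → return 3200.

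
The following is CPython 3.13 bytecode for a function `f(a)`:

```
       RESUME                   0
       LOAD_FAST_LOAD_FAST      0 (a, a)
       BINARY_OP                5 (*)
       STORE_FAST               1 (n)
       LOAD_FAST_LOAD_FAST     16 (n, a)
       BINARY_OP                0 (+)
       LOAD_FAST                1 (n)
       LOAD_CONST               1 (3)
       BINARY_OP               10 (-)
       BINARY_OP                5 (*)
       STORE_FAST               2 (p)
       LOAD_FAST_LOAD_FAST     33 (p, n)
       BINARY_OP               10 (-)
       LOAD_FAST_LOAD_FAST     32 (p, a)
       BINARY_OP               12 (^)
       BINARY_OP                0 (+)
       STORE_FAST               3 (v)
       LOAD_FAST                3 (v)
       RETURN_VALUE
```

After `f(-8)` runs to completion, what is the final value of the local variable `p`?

3416

LOAD_FAST_LOAD_FAST a,a → push -8,-8. Stack: [-8, -8]
BINARY_OP * → -8 * -8 = 64. Stack: [64]
STORE_FAST n → n=64. Stack: []
LOAD_FAST_LOAD_FAST n,a → push 64,-8. Stack: [64, -8]
BINARY_OP + → 64 + -8 = 56. Stack: [56]
LOAD_FAST n → push 64. Stack: [56, 64]
LOAD_CONST → push 3. Stack: [56, 64, 3]
BINARY_OP - → 64 - 3 = 61. Stack: [56, 61]
BINARY_OP * → 56 * 61 = 3416. Stack: [3416]
STORE_FAST p → p=3416. Stack: []
LOAD_FAST_LOAD_FAST p,n → push 3416,64. Stack: [3416, 64]
BINARY_OP - → 3416 - 64 = 3352. Stack: [3352]
LOAD_FAST_LOAD_FAST p,a → push 3416,-8. Stack: [3352, 3416, -8]
BINARY_OP ^ → 3416 ^ -8 = -3424. Stack: [3352, -3424]
BINARY_OP + → 3352 + -3424 = -72. Stack: [-72]
STORE_FAST v → v=-72. Stack: []
LOAD_FAST v → push -72. Stack: [-72]
RETURN_VALUE → return -72.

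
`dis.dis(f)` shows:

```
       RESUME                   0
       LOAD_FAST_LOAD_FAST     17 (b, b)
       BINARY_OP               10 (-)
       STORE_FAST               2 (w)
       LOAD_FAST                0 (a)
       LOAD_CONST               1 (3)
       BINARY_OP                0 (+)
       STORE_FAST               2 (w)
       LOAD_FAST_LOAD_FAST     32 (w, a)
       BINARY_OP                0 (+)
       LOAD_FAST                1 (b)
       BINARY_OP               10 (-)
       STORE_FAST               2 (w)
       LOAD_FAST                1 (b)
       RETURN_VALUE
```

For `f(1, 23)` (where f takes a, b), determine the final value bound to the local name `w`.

LOAD_FAST_LOAD_FAST b,b → push 23,23. Stack: [23, 23]
BINARY_OP - → 23 - 23 = 0. Stack: [0]
STORE_FAST w → w=0. Stack: []
LOAD_FAST a → push 1. Stack: [1]
LOAD_CONST → push 3. Stack: [1, 3]
BINARY_OP + → 1 + 3 = 4. Stack: [4]
STORE_FAST w → w=4. Stack: []
LOAD_FAST_LOAD_FAST w,a → push 4,1. Stack: [4, 1]
BINARY_OP + → 4 + 1 = 5. Stack: [5]
LOAD_FAST b → push 23. Stack: [5, 23]
BINARY_OP - → 5 - 23 = -18. Stack: [-18]
STORE_FAST w → w=-18. Stack: []
LOAD_FAST b → push 23. Stack: [23]
RETURN_VALUE → return 23.

-18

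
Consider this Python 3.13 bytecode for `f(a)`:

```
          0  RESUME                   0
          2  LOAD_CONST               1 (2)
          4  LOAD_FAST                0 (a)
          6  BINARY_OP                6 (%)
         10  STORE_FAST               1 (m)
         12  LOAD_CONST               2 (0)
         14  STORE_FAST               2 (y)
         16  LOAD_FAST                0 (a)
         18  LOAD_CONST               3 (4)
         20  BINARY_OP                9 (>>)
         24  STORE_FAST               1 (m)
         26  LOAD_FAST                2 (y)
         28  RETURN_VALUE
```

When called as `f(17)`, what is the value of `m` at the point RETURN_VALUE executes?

1

LOAD_CONST → push 2. Stack: [2]
LOAD_FAST a → push 17. Stack: [2, 17]
BINARY_OP % → 2 % 17 = 2. Stack: [2]
STORE_FAST m → m=2. Stack: []
LOAD_CONST → push 0. Stack: [0]
STORE_FAST y → y=0. Stack: []
LOAD_FAST a → push 17. Stack: [17]
LOAD_CONST → push 4. Stack: [17, 4]
BINARY_OP >> → 17 >> 4 = 1. Stack: [1]
STORE_FAST m → m=1. Stack: []
LOAD_FAST y → push 0. Stack: [0]
RETURN_VALUE → return 0.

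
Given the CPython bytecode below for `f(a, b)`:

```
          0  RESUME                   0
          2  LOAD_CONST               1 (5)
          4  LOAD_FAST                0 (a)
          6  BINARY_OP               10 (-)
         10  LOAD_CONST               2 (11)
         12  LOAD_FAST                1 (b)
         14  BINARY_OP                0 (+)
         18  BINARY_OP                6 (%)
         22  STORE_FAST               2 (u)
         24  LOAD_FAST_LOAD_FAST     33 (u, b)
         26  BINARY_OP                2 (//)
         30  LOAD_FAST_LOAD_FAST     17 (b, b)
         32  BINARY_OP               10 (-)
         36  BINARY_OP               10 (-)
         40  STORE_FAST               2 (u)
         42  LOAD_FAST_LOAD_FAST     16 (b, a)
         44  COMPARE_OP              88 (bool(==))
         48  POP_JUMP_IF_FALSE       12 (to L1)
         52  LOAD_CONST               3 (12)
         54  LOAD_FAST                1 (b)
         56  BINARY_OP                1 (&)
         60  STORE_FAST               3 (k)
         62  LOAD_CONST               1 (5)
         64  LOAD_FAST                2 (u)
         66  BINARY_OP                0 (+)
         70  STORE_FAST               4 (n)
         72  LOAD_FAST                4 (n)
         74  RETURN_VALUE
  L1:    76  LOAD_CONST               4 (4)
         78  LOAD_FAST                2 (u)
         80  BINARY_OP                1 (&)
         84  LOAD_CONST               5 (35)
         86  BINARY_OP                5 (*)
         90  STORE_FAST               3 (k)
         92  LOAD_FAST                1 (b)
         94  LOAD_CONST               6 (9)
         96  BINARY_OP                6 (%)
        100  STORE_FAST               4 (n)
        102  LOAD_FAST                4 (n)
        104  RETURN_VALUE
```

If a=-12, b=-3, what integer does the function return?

LOAD_CONST → push 5. Stack: [5]
LOAD_FAST a → push -12. Stack: [5, -12]
BINARY_OP - → 5 - -12 = 17. Stack: [17]
LOAD_CONST → push 11. Stack: [17, 11]
LOAD_FAST b → push -3. Stack: [17, 11, -3]
BINARY_OP + → 11 + -3 = 8. Stack: [17, 8]
BINARY_OP % → 17 % 8 = 1. Stack: [1]
STORE_FAST u → u=1. Stack: []
LOAD_FAST_LOAD_FAST u,b → push 1,-3. Stack: [1, -3]
BINARY_OP // → 1 // -3 = -1. Stack: [-1]
LOAD_FAST_LOAD_FAST b,b → push -3,-3. Stack: [-1, -3, -3]
BINARY_OP - → -3 - -3 = 0. Stack: [-1, 0]
BINARY_OP - → -1 - 0 = -1. Stack: [-1]
STORE_FAST u → u=-1. Stack: []
LOAD_FAST_LOAD_FAST b,a → push -3,-12. Stack: [-3, -12]
COMPARE_OP bool(==) → -3 vs -12 = False. Stack: [False]
POP_JUMP_IF_FALSE → pop False; jump. Stack: []
LOAD_CONST → push 4. Stack: [4]
LOAD_FAST u → push -1. Stack: [4, -1]
BINARY_OP & → 4 & -1 = 4. Stack: [4]
LOAD_CONST → push 35. Stack: [4, 35]
BINARY_OP * → 4 * 35 = 140. Stack: [140]
STORE_FAST k → k=140. Stack: []
LOAD_FAST b → push -3. Stack: [-3]
LOAD_CONST → push 9. Stack: [-3, 9]
BINARY_OP % → -3 % 9 = 6. Stack: [6]
STORE_FAST n → n=6. Stack: []
LOAD_FAST n → push 6. Stack: [6]
RETURN_VALUE → return 6.

6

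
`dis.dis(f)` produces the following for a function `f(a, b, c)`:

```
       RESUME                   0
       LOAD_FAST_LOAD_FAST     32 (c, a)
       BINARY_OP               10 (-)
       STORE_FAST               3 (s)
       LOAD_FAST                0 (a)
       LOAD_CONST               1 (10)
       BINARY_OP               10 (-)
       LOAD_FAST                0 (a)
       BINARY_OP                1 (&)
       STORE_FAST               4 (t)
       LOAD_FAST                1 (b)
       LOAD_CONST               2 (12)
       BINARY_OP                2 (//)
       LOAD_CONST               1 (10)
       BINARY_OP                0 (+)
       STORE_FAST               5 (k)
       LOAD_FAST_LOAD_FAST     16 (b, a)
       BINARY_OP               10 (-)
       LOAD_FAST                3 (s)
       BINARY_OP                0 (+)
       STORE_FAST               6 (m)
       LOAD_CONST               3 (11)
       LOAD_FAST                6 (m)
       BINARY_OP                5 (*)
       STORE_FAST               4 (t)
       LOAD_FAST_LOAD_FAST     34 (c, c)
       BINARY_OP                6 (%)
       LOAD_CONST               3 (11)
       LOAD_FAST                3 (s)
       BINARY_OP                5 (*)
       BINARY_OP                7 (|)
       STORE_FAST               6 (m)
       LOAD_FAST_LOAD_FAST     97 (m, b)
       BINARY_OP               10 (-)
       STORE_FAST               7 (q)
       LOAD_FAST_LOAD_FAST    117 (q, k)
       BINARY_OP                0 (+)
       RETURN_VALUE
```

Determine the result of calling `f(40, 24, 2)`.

-430

LOAD_FAST_LOAD_FAST c,a → push 2,40. Stack: [2, 40]
BINARY_OP - → 2 - 40 = -38. Stack: [-38]
STORE_FAST s → s=-38. Stack: []
LOAD_FAST a → push 40. Stack: [40]
LOAD_CONST → push 10. Stack: [40, 10]
BINARY_OP - → 40 - 10 = 30. Stack: [30]
LOAD_FAST a → push 40. Stack: [30, 40]
BINARY_OP & → 30 & 40 = 8. Stack: [8]
STORE_FAST t → t=8. Stack: []
LOAD_FAST b → push 24. Stack: [24]
LOAD_CONST → push 12. Stack: [24, 12]
BINARY_OP // → 24 // 12 = 2. Stack: [2]
LOAD_CONST → push 10. Stack: [2, 10]
BINARY_OP + → 2 + 10 = 12. Stack: [12]
STORE_FAST k → k=12. Stack: []
LOAD_FAST_LOAD_FAST b,a → push 24,40. Stack: [24, 40]
BINARY_OP - → 24 - 40 = -16. Stack: [-16]
LOAD_FAST s → push -38. Stack: [-16, -38]
BINARY_OP + → -16 + -38 = -54. Stack: [-54]
STORE_FAST m → m=-54. Stack: []
LOAD_CONST → push 11. Stack: [11]
LOAD_FAST m → push -54. Stack: [11, -54]
BINARY_OP * → 11 * -54 = -594. Stack: [-594]
STORE_FAST t → t=-594. Stack: []
LOAD_FAST_LOAD_FAST c,c → push 2,2. Stack: [2, 2]
BINARY_OP % → 2 % 2 = 0. Stack: [0]
LOAD_CONST → push 11. Stack: [0, 11]
LOAD_FAST s → push -38. Stack: [0, 11, -38]
BINARY_OP * → 11 * -38 = -418. Stack: [0, -418]
BINARY_OP | → 0 | -418 = -418. Stack: [-418]
STORE_FAST m → m=-418. Stack: []
LOAD_FAST_LOAD_FAST m,b → push -418,24. Stack: [-418, 24]
BINARY_OP - → -418 - 24 = -442. Stack: [-442]
STORE_FAST q → q=-442. Stack: []
LOAD_FAST_LOAD_FAST q,k → push -442,12. Stack: [-442, 12]
BINARY_OP + → -442 + 12 = -430. Stack: [-430]
RETURN_VALUE → return -430.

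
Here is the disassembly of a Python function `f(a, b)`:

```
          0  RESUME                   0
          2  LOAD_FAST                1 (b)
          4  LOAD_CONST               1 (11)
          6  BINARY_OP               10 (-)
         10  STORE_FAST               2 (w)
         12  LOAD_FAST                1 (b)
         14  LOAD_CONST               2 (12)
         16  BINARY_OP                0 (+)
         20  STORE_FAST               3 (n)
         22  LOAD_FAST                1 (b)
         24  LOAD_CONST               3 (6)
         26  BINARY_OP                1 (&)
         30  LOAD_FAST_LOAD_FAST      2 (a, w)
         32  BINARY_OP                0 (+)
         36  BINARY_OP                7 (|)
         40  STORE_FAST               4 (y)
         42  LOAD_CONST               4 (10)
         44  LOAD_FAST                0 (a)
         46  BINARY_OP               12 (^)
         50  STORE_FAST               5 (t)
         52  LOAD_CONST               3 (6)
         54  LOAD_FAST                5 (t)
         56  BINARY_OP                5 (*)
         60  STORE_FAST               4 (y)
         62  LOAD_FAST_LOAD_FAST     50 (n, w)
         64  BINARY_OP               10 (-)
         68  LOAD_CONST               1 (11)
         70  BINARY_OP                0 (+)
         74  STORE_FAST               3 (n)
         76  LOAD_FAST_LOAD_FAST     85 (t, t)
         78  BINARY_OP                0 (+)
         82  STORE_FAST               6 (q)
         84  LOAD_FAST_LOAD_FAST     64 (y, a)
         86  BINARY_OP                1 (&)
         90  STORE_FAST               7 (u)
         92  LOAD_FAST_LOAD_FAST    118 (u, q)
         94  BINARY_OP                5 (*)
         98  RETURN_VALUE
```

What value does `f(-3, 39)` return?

1008

LOAD_FAST b → push 39. Stack: [39]
LOAD_CONST → push 11. Stack: [39, 11]
BINARY_OP - → 39 - 11 = 28. Stack: [28]
STORE_FAST w → w=28. Stack: []
LOAD_FAST b → push 39. Stack: [39]
LOAD_CONST → push 12. Stack: [39, 12]
BINARY_OP + → 39 + 12 = 51. Stack: [51]
STORE_FAST n → n=51. Stack: []
LOAD_FAST b → push 39. Stack: [39]
LOAD_CONST → push 6. Stack: [39, 6]
BINARY_OP & → 39 & 6 = 6. Stack: [6]
LOAD_FAST_LOAD_FAST a,w → push -3,28. Stack: [6, -3, 28]
BINARY_OP + → -3 + 28 = 25. Stack: [6, 25]
BINARY_OP | → 6 | 25 = 31. Stack: [31]
STORE_FAST y → y=31. Stack: []
LOAD_CONST → push 10. Stack: [10]
LOAD_FAST a → push -3. Stack: [10, -3]
BINARY_OP ^ → 10 ^ -3 = -9. Stack: [-9]
STORE_FAST t → t=-9. Stack: []
LOAD_CONST → push 6. Stack: [6]
LOAD_FAST t → push -9. Stack: [6, -9]
BINARY_OP * → 6 * -9 = -54. Stack: [-54]
STORE_FAST y → y=-54. Stack: []
LOAD_FAST_LOAD_FAST n,w → push 51,28. Stack: [51, 28]
BINARY_OP - → 51 - 28 = 23. Stack: [23]
LOAD_CONST → push 11. Stack: [23, 11]
BINARY_OP + → 23 + 11 = 34. Stack: [34]
STORE_FAST n → n=34. Stack: []
LOAD_FAST_LOAD_FAST t,t → push -9,-9. Stack: [-9, -9]
BINARY_OP + → -9 + -9 = -18. Stack: [-18]
STORE_FAST q → q=-18. Stack: []
LOAD_FAST_LOAD_FAST y,a → push -54,-3. Stack: [-54, -3]
BINARY_OP & → -54 & -3 = -56. Stack: [-56]
STORE_FAST u → u=-56. Stack: []
LOAD_FAST_LOAD_FAST u,q → push -56,-18. Stack: [-56, -18]
BINARY_OP * → -56 * -18 = 1008. Stack: [1008]
RETURN_VALUE → return 1008.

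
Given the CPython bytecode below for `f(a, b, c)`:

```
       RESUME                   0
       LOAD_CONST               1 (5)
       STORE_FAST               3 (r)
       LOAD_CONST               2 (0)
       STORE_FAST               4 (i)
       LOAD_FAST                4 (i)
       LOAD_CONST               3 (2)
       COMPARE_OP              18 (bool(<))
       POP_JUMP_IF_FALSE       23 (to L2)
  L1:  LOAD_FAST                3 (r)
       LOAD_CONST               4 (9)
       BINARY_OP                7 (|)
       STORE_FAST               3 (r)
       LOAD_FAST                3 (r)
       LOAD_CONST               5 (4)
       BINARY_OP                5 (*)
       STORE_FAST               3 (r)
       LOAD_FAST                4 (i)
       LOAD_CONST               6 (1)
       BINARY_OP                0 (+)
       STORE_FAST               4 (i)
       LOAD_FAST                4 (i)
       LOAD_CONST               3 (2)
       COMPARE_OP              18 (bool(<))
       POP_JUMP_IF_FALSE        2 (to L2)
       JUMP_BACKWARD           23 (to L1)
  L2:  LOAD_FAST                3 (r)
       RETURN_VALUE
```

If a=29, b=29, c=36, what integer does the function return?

244

LOAD_CONST → push 5. Stack: [5]
STORE_FAST r → r=5. Stack: []
LOAD_CONST → push 0. Stack: [0]
STORE_FAST i → i=0. Stack: []
LOAD_FAST i → push 0. Stack: [0]
LOAD_CONST → push 2. Stack: [0, 2]
COMPARE_OP bool(<) → 0 vs 2 = True. Stack: [True]
POP_JUMP_IF_FALSE → pop True; no jump. Stack: []
LOAD_FAST r → push 5. Stack: [5]
LOAD_CONST → push 9. Stack: [5, 9]
BINARY_OP | → 5 | 9 = 13. Stack: [13]
STORE_FAST r → r=13. Stack: []
LOAD_FAST r → push 13. Stack: [13]
LOAD_CONST → push 4. Stack: [13, 4]
BINARY_OP * → 13 * 4 = 52. Stack: [52]
STORE_FAST r → r=52. Stack: []
LOAD_FAST i → push 0. Stack: [0]
LOAD_CONST → push 1. Stack: [0, 1]
BINARY_OP + → 0 + 1 = 1. Stack: [1]
STORE_FAST i → i=1. Stack: []
LOAD_FAST i → push 1. Stack: [1]
LOAD_CONST → push 2. Stack: [1, 2]
COMPARE_OP bool(<) → 1 vs 2 = True. Stack: [True]
POP_JUMP_IF_FALSE → pop True; no jump. Stack: []
LOAD_FAST r → push 52. Stack: [52]
LOAD_CONST → push 9. Stack: [52, 9]
BINARY_OP | → 52 | 9 = 61. Stack: [61]
STORE_FAST r → r=61. Stack: []
LOAD_FAST r → push 61. Stack: [61]
LOAD_CONST → push 4. Stack: [61, 4]
BINARY_OP * → 61 * 4 = 244. Stack: [244]
STORE_FAST r → r=244. Stack: []
LOAD_FAST i → push 1. Stack: [1]
LOAD_CONST → push 1. Stack: [1, 1]
BINARY_OP + → 1 + 1 = 2. Stack: [2]
STORE_FAST i → i=2. Stack: []
LOAD_FAST i → push 2. Stack: [2]
LOAD_CONST → push 2. Stack: [2, 2]
COMPARE_OP bool(<) → 2 vs 2 = False. Stack: [False]
POP_JUMP_IF_FALSE → pop False; jump. Stack: []
LOAD_FAST r → push 244. Stack: [244]
RETURN_VALUE → return 244.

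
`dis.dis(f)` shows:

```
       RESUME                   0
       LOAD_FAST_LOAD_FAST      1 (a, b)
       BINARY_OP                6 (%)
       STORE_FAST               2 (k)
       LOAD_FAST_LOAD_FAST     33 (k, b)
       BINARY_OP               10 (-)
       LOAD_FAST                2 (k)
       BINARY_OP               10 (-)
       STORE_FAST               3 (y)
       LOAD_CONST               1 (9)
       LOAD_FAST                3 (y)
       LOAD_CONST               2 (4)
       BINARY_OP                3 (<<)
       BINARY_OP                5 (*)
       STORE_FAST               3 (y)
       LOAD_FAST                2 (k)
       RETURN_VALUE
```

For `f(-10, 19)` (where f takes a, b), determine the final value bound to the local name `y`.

-2736

LOAD_FAST_LOAD_FAST a,b → push -10,19. Stack: [-10, 19]
BINARY_OP % → -10 % 19 = 9. Stack: [9]
STORE_FAST k → k=9. Stack: []
LOAD_FAST_LOAD_FAST k,b → push 9,19. Stack: [9, 19]
BINARY_OP - → 9 - 19 = -10. Stack: [-10]
LOAD_FAST k → push 9. Stack: [-10, 9]
BINARY_OP - → -10 - 9 = -19. Stack: [-19]
STORE_FAST y → y=-19. Stack: []
LOAD_CONST → push 9. Stack: [9]
LOAD_FAST y → push -19. Stack: [9, -19]
LOAD_CONST → push 4. Stack: [9, -19, 4]
BINARY_OP << → -19 << 4 = -304. Stack: [9, -304]
BINARY_OP * → 9 * -304 = -2736. Stack: [-2736]
STORE_FAST y → y=-2736. Stack: []
LOAD_FAST k → push 9. Stack: [9]
RETURN_VALUE → return 9.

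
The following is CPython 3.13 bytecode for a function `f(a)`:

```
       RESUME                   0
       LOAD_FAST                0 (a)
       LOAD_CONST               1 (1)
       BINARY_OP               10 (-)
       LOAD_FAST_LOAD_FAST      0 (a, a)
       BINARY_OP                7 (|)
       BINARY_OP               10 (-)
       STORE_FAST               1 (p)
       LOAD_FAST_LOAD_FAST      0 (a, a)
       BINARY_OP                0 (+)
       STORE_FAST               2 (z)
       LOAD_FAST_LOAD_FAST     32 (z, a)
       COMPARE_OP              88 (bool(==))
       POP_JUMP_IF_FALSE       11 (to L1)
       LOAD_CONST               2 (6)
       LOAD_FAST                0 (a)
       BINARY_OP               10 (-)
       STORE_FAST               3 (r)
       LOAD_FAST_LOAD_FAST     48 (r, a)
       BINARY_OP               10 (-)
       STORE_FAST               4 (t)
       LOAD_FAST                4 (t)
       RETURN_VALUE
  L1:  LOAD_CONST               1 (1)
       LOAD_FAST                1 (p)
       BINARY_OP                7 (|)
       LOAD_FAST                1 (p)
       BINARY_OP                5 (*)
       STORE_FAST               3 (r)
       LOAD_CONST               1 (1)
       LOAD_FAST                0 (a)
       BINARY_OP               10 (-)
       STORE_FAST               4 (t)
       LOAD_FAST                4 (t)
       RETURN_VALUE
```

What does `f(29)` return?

-28

LOAD_FAST a → push 29. Stack: [29]
LOAD_CONST → push 1. Stack: [29, 1]
BINARY_OP - → 29 - 1 = 28. Stack: [28]
LOAD_FAST_LOAD_FAST a,a → push 29,29. Stack: [28, 29, 29]
BINARY_OP | → 29 | 29 = 29. Stack: [28, 29]
BINARY_OP - → 28 - 29 = -1. Stack: [-1]
STORE_FAST p → p=-1. Stack: []
LOAD_FAST_LOAD_FAST a,a → push 29,29. Stack: [29, 29]
BINARY_OP + → 29 + 29 = 58. Stack: [58]
STORE_FAST z → z=58. Stack: []
LOAD_FAST_LOAD_FAST z,a → push 58,29. Stack: [58, 29]
COMPARE_OP bool(==) → 58 vs 29 = False. Stack: [False]
POP_JUMP_IF_FALSE → pop False; jump. Stack: []
LOAD_CONST → push 1. Stack: [1]
LOAD_FAST p → push -1. Stack: [1, -1]
BINARY_OP | → 1 | -1 = -1. Stack: [-1]
LOAD_FAST p → push -1. Stack: [-1, -1]
BINARY_OP * → -1 * -1 = 1. Stack: [1]
STORE_FAST r → r=1. Stack: []
LOAD_CONST → push 1. Stack: [1]
LOAD_FAST a → push 29. Stack: [1, 29]
BINARY_OP - → 1 - 29 = -28. Stack: [-28]
STORE_FAST t → t=-28. Stack: []
LOAD_FAST t → push -28. Stack: [-28]
RETURN_VALUE → return -28.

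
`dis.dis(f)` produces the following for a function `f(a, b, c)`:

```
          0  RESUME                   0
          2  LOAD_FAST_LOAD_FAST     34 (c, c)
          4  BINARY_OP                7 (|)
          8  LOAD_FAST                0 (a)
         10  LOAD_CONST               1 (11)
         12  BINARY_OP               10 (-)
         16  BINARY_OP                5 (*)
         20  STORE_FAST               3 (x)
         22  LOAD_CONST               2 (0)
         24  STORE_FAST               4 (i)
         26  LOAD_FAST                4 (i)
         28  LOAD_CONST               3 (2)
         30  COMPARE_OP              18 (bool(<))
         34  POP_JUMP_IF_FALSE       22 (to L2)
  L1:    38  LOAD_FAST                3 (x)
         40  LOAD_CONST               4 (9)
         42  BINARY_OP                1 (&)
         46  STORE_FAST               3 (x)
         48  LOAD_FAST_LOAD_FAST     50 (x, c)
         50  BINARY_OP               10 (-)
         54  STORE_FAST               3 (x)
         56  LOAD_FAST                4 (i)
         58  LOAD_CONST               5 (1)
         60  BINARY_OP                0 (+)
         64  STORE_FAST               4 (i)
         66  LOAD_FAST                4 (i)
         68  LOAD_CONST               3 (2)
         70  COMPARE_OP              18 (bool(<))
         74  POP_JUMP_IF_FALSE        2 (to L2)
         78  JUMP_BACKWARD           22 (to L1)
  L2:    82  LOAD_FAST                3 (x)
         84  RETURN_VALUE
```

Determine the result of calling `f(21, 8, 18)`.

-10

LOAD_FAST_LOAD_FAST c,c → push 18,18. Stack: [18, 18]
BINARY_OP | → 18 | 18 = 18. Stack: [18]
LOAD_FAST a → push 21. Stack: [18, 21]
LOAD_CONST → push 11. Stack: [18, 21, 11]
BINARY_OP - → 21 - 11 = 10. Stack: [18, 10]
BINARY_OP * → 18 * 10 = 180. Stack: [180]
STORE_FAST x → x=180. Stack: []
LOAD_CONST → push 0. Stack: [0]
STORE_FAST i → i=0. Stack: []
LOAD_FAST i → push 0. Stack: [0]
LOAD_CONST → push 2. Stack: [0, 2]
COMPARE_OP bool(<) → 0 vs 2 = True. Stack: [True]
POP_JUMP_IF_FALSE → pop True; no jump. Stack: []
LOAD_FAST x → push 180. Stack: [180]
LOAD_CONST → push 9. Stack: [180, 9]
BINARY_OP & → 180 & 9 = 0. Stack: [0]
STORE_FAST x → x=0. Stack: []
LOAD_FAST_LOAD_FAST x,c → push 0,18. Stack: [0, 18]
BINARY_OP - → 0 - 18 = -18. Stack: [-18]
STORE_FAST x → x=-18. Stack: []
LOAD_FAST i → push 0. Stack: [0]
LOAD_CONST → push 1. Stack: [0, 1]
BINARY_OP + → 0 + 1 = 1. Stack: [1]
STORE_FAST i → i=1. Stack: []
LOAD_FAST i → push 1. Stack: [1]
LOAD_CONST → push 2. Stack: [1, 2]
COMPARE_OP bool(<) → 1 vs 2 = True. Stack: [True]
POP_JUMP_IF_FALSE → pop True; no jump. Stack: []
LOAD_FAST x → push -18. Stack: [-18]
LOAD_CONST → push 9. Stack: [-18, 9]
BINARY_OP & → -18 & 9 = 8. Stack: [8]
STORE_FAST x → x=8. Stack: []
LOAD_FAST_LOAD_FAST x,c → push 8,18. Stack: [8, 18]
BINARY_OP - → 8 - 18 = -10. Stack: [-10]
STORE_FAST x → x=-10. Stack: []
LOAD_FAST i → push 1. Stack: [1]
LOAD_CONST → push 1. Stack: [1, 1]
BINARY_OP + → 1 + 1 = 2. Stack: [2]
STORE_FAST i → i=2. Stack: []
LOAD_FAST i → push 2. Stack: [2]
LOAD_CONST → push 2. Stack: [2, 2]
COMPARE_OP bool(<) → 2 vs 2 = False. Stack: [False]
POP_JUMP_IF_FALSE → pop False; jump. Stack: []
LOAD_FAST x → push -10. Stack: [-10]
RETURN_VALUE → return -10.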